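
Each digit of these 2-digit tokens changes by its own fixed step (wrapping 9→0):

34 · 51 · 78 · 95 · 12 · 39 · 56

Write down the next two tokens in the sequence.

For the first digit, +2 each step, mod 10: 3, 5, 7, 9, 1, 3, 5 → 7 → 9.
For the second digit, −3 each step, mod 10: 4, 1, 8, 5, 2, 9, 6 → 3 → 0.
Putting the parts together: 73 and then 90.

73, 90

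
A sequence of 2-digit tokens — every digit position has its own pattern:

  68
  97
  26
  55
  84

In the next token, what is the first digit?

1

First digit goes 6, 9, 2, 5, 8 → 1 (+3 each step, mod 10).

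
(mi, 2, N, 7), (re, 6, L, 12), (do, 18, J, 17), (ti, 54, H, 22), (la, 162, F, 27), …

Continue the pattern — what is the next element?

Note: runs backward through the solfège scale do→ti, so mi, re, do, ti, la → sol.
Second part: ×3 each step, so 2, 6, 18, 54, 162 → 486.
Letter: letters move back 2 places in the alphabet; N, L, J, H, F → D.
Fourth part: +5 each step, so 7, 12, 17, 22, 27 → 32.
So the next element is (sol, 486, D, 32).

(sol, 486, D, 32)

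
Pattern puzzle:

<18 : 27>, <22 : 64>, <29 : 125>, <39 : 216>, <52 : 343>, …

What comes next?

<68 : 512>

First component — differences are 4, 7, 10, … (increasing by 3 each time): 18, 22, 29, 39, 52 → 68.
Second component: perfect cubes: 3³, 4³, 5³, …; 27, 64, 125, 216, 343 → 512.
So the next point is <68 : 512>.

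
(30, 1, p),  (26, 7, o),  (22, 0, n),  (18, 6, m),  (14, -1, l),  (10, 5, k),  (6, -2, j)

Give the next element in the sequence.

First value: −4 each step, so 30, 26, 22, 18, 14, 10, 6 → 2.
Second value — alternating steps +6, −7, +6, −7, …: 1, 7, 0, 6, -1, 5, -2 → 4.
Letter: p, o, n, m, l, k, j → i (letters move back 1 place in the alphabet).
Putting it together: (2, 4, i).

(2, 4, i)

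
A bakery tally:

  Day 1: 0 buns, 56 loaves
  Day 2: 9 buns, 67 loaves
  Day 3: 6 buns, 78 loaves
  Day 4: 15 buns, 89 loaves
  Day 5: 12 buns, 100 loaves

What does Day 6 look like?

21 buns, 111 loaves

Buns goes 0, 9, 6, 15, 12 → 21 (alternating steps +9, −3, +9, −3, …).
Loaves: +11 each step; 56, 67, 78, 89, 100 → 111.
Putting it together: 21 buns, 111 loaves.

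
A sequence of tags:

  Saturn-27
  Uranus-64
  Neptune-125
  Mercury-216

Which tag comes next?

For the planet, runs through the planets Mercury→Neptune: Saturn, Uranus, Neptune, Mercury → Venus.
Second component — perfect cubes: 3³, 4³, 5³, …: 27, 64, 125, 216 → 343.
So the next tag is Venus-343.

Venus-343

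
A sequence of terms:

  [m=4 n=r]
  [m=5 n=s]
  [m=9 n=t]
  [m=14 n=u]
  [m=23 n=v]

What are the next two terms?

[m=37 n=w], [m=60 n=x]

M: each term is the sum of the two before it, so 4, 5, 9, 14, 23 → 37 → 60.
N goes r, s, t, u, v → w → x (letters move forward 1 place in the alphabet).
Putting the parts together: [m=37 n=w] and then [m=60 n=x].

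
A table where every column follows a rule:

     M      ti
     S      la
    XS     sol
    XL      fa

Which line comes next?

L  mi

For the size, runs backward through clothing sizes XS→XL: M, S, XS, XL → L.
Note: ti, la, sol, fa → mi (runs backward through the solfège scale do→ti).
Putting it together: L  mi.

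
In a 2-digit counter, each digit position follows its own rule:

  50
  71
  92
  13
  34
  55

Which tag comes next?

76

First digit: 5, 7, 9, 1, 3, 5 → 7 (+2 each step, mod 10).
For the second digit, +1 each step, mod 10: 0, 1, 2, 3, 4, 5 → 6.
So the next tag is 76.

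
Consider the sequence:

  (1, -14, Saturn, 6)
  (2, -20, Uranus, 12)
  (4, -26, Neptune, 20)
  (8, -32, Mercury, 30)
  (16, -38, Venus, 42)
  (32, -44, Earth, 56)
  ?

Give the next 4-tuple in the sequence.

(64, -50, Mars, 72)

For the first coordinate, ×2 each step: 1, 2, 4, 8, 16, 32 → 64.
For the second coordinate, −6 each step: -14, -20, -26, -32, -38, -44 → -50.
For the planet, runs through the planets Mercury→Neptune: Saturn, Uranus, Neptune, Mercury, Venus, Earth → Mars.
Fourth coordinate: differences are 6, 8, 10, … (increasing by 2 each time), so 6, 12, 20, 30, 42, 56 → 72.
So the next 4-tuple is (64, -50, Mars, 72).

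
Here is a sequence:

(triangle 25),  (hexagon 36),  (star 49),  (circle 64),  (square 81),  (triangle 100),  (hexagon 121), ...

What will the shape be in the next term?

Shape goes triangle, hexagon, star, circle, square, triangle, hexagon → star (repeats triangle → hexagon → star → circle → square).

star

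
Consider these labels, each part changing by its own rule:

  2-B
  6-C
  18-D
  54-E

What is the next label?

162-F

First component goes 2, 6, 18, 54 → 162 (×3 each step).
Letter: B, C, D, E → F (letters move forward 1 place in the alphabet).
Putting it together: 162-F.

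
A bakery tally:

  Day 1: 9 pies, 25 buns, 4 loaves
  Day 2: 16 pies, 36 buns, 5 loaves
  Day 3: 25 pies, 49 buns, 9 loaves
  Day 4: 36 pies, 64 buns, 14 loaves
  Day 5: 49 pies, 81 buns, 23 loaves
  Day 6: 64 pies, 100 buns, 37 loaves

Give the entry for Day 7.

Pies: perfect squares: 3², 4², 5², …; 9, 16, 25, 36, 49, 64 → 81.
Buns: 25, 36, 49, 64, 81, 100 → 121 (perfect squares: 5², 6², 7², …).
Loaves: 4, 5, 9, 14, 23, 37 → 60 (each term is the sum of the two before it).
Putting it together: 81 pies, 121 buns, 60 loaves.

81 pies, 121 buns, 60 loaves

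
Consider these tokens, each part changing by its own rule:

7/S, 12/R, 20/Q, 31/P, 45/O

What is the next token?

First component goes 7, 12, 20, 31, 45 → 62 (differences are 5, 8, 11, … (increasing by 3 each time)).
Letter: letters move back 1 place in the alphabet, so S, R, Q, P, O → N.
Combining the parts gives 62/N.

62/N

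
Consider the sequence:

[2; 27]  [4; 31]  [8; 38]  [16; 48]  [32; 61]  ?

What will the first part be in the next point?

64

First part goes 2, 4, 8, 16, 32 → 64 (×2 each step).
For the second part, differences are 4, 7, 10, … (increasing by 3 each time): 27, 31, 38, 48, 61 → 77.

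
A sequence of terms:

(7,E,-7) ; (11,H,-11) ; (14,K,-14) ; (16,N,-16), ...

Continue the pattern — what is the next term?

(17,Q,-17)

First slot: 7, 11, 14, 16 → 17 (differences are 4, 3, 2, … (decreasing by 1 each time)).
Letter: E, H, K, N → Q (letters move forward 3 places in the alphabet).
Third slot goes -7, -11, -14, -16 → -17 (always the negative of the first slot).
Putting it together: (17,Q,-17).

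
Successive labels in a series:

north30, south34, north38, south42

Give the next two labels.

Direction goes north, south, north, south → north → south (alternates north ↔ south).
Second component — +4 each step: 30, 34, 38, 42 → 46 → 50.
Putting the parts together: north46 and then south50.

north46 then south50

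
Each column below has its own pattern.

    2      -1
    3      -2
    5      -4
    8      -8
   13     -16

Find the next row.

First component — each term is the sum of the two before it: 2, 3, 5, 8, 13 → 21.
Second component — ×2 each step: -1, -2, -4, -8, -16 → -32.
Putting it together: 21  -32.

21  -32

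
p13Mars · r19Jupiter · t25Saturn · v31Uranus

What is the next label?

Letter goes p, r, t, v → x (letters move forward 2 places in the alphabet).
Second component: 13, 19, 25, 31 → 37 (+6 each step).
Planet — runs through the planets Mercury→Neptune: Mars, Jupiter, Saturn, Uranus → Neptune.
Combining the parts gives x37Neptune.

x37Neptune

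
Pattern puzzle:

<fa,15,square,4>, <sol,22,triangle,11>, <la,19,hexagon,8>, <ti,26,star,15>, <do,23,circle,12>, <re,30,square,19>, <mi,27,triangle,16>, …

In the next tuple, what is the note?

Note: fa, sol, la, ti, do, re, mi → fa (runs through the solfège scale do→ti).

fa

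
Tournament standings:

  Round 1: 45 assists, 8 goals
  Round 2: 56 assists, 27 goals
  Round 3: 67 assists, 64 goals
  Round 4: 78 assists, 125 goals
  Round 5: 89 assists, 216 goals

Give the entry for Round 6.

Assists: +11 each step, so 45, 56, 67, 78, 89 → 100.
Goals: 8, 27, 64, 125, 216 → 343 (perfect cubes: 2³, 3³, 4³, …).
Combining the parts gives 100 assists, 343 goals.

100 assists, 343 goals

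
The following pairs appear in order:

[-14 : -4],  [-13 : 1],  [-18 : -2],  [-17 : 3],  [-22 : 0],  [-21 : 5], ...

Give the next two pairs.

First part: alternating steps +1, −5, +1, −5, …; -14, -13, -18, -17, -22, -21 → -26 → -25.
Second part goes -4, 1, -2, 3, 0, 5 → 2 → 7 (alternating steps +5, −3, +5, −3, …).
So the next two pairs are [-26 : 2] and [-25 : 7].

[-26 : 2], [-25 : 7]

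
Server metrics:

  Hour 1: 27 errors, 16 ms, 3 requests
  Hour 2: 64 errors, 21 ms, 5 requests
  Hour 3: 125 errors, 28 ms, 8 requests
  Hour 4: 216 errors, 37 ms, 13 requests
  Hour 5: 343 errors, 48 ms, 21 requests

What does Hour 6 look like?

Errors: perfect cubes: 3³, 4³, 5³, …, so 27, 64, 125, 216, 343 → 512.
Ms: 16, 21, 28, 37, 48 → 61 (differences are 5, 7, 9, … (increasing by 2 each time)).
Requests — each term is the sum of the two before it: 3, 5, 8, 13, 21 → 34.
Combining the parts gives 512 errors, 61 ms, 34 requests.

512 errors, 61 ms, 34 requests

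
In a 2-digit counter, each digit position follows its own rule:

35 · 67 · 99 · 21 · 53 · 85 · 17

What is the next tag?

49

First digit: 3, 6, 9, 2, 5, 8, 1 → 4 (+3 each step, mod 10).
Second digit: 5, 7, 9, 1, 3, 5, 7 → 9 (+2 each step, mod 10).
Combining the parts gives 49.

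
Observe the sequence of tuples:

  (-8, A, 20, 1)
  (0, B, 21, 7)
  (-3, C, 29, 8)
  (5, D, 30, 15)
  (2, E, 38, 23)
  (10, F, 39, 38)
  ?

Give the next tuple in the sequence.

First component — alternating steps +8, −3, +8, −3, …: -8, 0, -3, 5, 2, 10 → 7.
Letter goes A, B, C, D, E, F → G (letters move forward 1 place in the alphabet).
Third component goes 20, 21, 29, 30, 38, 39 → 47 (alternating steps +1, +8, +1, +8, …).
Fourth component goes 1, 7, 8, 15, 23, 38 → 61 (each term is the sum of the two before it).
Combining the parts gives (7, G, 47, 61).

(7, G, 47, 61)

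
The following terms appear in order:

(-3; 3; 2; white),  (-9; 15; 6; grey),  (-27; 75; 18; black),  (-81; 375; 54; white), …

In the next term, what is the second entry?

Second entry — ×5 each step: 3, 15, 75, 375 → 1875.

1875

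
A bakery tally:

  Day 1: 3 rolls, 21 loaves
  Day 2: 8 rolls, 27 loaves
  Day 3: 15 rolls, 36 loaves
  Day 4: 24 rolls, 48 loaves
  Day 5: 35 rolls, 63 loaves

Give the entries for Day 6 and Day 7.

Rolls: 3, 8, 15, 24, 35 → 48 → 63 (differences are 5, 7, 9, … (increasing by 2 each time)).
Loaves: differences are 6, 9, 12, … (increasing by 3 each time); 21, 27, 36, 48, 63 → 81 → 102.
So the next two records are 48 rolls, 81 loaves and 63 rolls, 102 loaves.

48 rolls, 81 loaves; 63 rolls, 102 loaves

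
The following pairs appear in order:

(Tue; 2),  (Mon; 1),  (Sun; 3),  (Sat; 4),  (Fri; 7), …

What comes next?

Day: Tue, Mon, Sun, Sat, Fri → Thu (runs backward through the weekdays Mon→Sun).
For the second slot, each term is the sum of the two before it: 2, 1, 3, 4, 7 → 11.
Putting it together: (Thu; 11).

(Thu; 11)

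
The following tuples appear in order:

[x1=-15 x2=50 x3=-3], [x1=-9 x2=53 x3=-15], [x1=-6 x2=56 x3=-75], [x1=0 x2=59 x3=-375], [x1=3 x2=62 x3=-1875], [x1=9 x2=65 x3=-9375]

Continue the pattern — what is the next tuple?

X1 — alternating steps +6, +3, +6, +3, …: -15, -9, -6, 0, 3, 9 → 12.
X2: 50, 53, 56, 59, 62, 65 → 68 (+3 each step).
X3: ×5 each step; -3, -15, -75, -375, -1875, -9375 → -46875.
So the next tuple is [x1=12 x2=68 x3=-46875].

[x1=12 x2=68 x3=-46875]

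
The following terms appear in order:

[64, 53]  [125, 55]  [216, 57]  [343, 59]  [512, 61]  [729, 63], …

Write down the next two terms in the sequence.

First part: perfect cubes: 4³, 5³, 6³, …; 64, 125, 216, 343, 512, 729 → 1000 → 1331.
Second part: +2 each step; 53, 55, 57, 59, 61, 63 → 65 → 67.
So the next two terms are [1000, 65] and [1331, 67].

[1000, 65], [1331, 67]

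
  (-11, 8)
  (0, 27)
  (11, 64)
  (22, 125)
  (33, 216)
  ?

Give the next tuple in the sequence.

(44, 343)

First value goes -11, 0, 11, 22, 33 → 44 (+11 each step).
Second value: 8, 27, 64, 125, 216 → 343 (perfect cubes: 2³, 3³, 4³, …).
So the next tuple is (44, 343).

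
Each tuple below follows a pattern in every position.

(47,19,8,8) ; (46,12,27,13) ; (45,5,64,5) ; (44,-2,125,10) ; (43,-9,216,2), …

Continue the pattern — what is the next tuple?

(42,-16,343,7)

First value: −1 each step; 47, 46, 45, 44, 43 → 42.
Second value: −7 each step; 19, 12, 5, -2, -9 → -16.
For the third value, perfect cubes: 2³, 3³, 4³, …: 8, 27, 64, 125, 216 → 343.
Fourth value: 8, 13, 5, 10, 2 → 7 (alternating steps +5, −8, +5, −8, …).
Putting it together: (42,-16,343,7).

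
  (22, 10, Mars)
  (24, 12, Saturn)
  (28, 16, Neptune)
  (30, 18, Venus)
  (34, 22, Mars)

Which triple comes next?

(36, 24, Saturn)

First part: alternating steps +2, +4, +2, +4, …; 22, 24, 28, 30, 34 → 36.
Second part — always 12 less than the first part: 10, 12, 16, 18, 22 → 24.
For the planet, repeats Mars → Saturn → Neptune → Venus: Mars, Saturn, Neptune, Venus, Mars → Saturn.
So the next triple is (36, 24, Saturn).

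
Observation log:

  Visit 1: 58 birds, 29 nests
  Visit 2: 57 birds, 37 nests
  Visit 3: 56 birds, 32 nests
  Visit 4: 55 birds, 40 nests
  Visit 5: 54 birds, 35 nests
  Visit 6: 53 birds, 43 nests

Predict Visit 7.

52 birds, 38 nests

Birds — −1 each step: 58, 57, 56, 55, 54, 53 → 52.
Nests — alternating steps +8, −5, +8, −5, …: 29, 37, 32, 40, 35, 43 → 38.
Putting it together: 52 birds, 38 nests.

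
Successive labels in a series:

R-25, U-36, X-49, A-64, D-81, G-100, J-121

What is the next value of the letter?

For the letter, letters move forward 3 places in the alphabet, wrapping Z→A: R, U, X, A, D, G, J → M.

M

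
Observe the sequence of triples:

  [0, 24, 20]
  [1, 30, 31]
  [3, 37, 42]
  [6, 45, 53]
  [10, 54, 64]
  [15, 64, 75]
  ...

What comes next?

First entry: 0, 1, 3, 6, 10, 15 → 21 (differences are 1, 2, 3, … (increasing by 1 each time)).
Second entry: differences are 6, 7, 8, … (increasing by 1 each time), so 24, 30, 37, 45, 54, 64 → 75.
Third entry: 20, 31, 42, 53, 64, 75 → 86 (+11 each step).
So the next triple is [21, 75, 86].

[21, 75, 86]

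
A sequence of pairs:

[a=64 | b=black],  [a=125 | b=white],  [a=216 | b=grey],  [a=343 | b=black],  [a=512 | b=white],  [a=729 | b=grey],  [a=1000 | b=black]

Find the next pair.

A: perfect cubes: 4³, 5³, 6³, …; 64, 125, 216, 343, 512, 729, 1000 → 1331.
B: repeats black → white → grey, so black, white, grey, black, white, grey, black → white.
Combining the parts gives [a=1331 | b=white].

[a=1331 | b=white]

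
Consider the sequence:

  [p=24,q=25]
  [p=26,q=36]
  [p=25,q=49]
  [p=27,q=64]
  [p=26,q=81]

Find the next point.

[p=28,q=100]

For the p, alternating steps +2, −1, +2, −1, …: 24, 26, 25, 27, 26 → 28.
Q — perfect squares: 5², 6², 7², …: 25, 36, 49, 64, 81 → 100.
Putting it together: [p=28,q=100].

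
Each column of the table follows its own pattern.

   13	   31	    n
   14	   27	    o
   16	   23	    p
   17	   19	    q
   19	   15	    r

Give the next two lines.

20  11  s; 22  7  t

For the first component, alternating steps +1, +2, +1, +2, …: 13, 14, 16, 17, 19 → 20 → 22.
Second component — −4 each step: 31, 27, 23, 19, 15 → 11 → 7.
Letter: letters move forward 1 place in the alphabet, so n, o, p, q, r → s → t.
Putting the parts together: 20  11  s and then 22  7  t.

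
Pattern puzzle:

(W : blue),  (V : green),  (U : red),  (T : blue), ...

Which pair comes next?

(S : green)

Letter goes W, V, U, T → S (letters move back 1 place in the alphabet).
Colour: blue, green, red, blue → green (repeats blue → green → red).
Putting it together: (S : green).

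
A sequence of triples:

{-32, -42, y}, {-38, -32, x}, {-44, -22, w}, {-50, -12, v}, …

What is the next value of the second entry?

First entry — −6 each step: -32, -38, -44, -50 → -56.
Second entry: +10 each step; -42, -32, -22, -12 → -2.
Letter — letters move back 1 place in the alphabet: y, x, w, v → u.

-2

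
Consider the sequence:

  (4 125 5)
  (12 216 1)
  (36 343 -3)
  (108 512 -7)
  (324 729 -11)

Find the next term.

First value: ×3 each step; 4, 12, 36, 108, 324 → 972.
Second value — perfect cubes: 5³, 6³, 7³, …: 125, 216, 343, 512, 729 → 1000.
Third value goes 5, 1, -3, -7, -11 → -15 (−4 each step).
Combining the parts gives (972 1000 -15).

(972 1000 -15)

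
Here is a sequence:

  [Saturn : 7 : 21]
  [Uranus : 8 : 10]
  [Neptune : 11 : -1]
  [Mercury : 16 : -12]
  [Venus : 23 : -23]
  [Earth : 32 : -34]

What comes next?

Planet: runs through the planets Mercury→Neptune; Saturn, Uranus, Neptune, Mercury, Venus, Earth → Mars.
Second value: differences are 1, 3, 5, … (increasing by 2 each time); 7, 8, 11, 16, 23, 32 → 43.
Third value: −11 each step; 21, 10, -1, -12, -23, -34 → -45.
Putting it together: [Mars : 43 : -45].

[Mars : 43 : -45]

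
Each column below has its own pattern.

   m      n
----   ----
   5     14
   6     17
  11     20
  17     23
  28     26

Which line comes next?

Column m: 5, 6, 11, 17, 28 → 45 (each term is the sum of the two before it).
For the column n, +3 each step: 14, 17, 20, 23, 26 → 29.
Putting it together: 45  29.

45  29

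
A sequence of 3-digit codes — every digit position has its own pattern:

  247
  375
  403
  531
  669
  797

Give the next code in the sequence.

825

First digit: +1 each step, mod 10; 2, 3, 4, 5, 6, 7 → 8.
Second digit: 4, 7, 0, 3, 6, 9 → 2 (+3 each step, mod 10).
Third digit: 7, 5, 3, 1, 9, 7 → 5 (−2 each step, mod 10).
Combining the parts gives 825.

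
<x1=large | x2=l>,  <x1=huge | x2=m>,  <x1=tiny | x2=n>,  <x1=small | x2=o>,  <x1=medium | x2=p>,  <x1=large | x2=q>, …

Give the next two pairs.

For the x1, repeats large → huge → tiny → small → medium: large, huge, tiny, small, medium, large → huge → tiny.
For the x2, letters move forward 1 place in the alphabet: l, m, n, o, p, q → r → s.
Putting the parts together: <x1=huge | x2=r> and then <x1=tiny | x2=s>.

<x1=huge | x2=r>, <x1=tiny | x2=s>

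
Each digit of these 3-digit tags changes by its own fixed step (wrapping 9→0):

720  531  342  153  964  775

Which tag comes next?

586

First digit: −2 each step, mod 10; 7, 5, 3, 1, 9, 7 → 5.
Second digit goes 2, 3, 4, 5, 6, 7 → 8 (+1 each step, mod 10).
Third digit: 0, 1, 2, 3, 4, 5 → 6 (+1 each step, mod 10).
Combining the parts gives 586.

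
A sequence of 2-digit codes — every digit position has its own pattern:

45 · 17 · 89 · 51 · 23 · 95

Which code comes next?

First digit: −3 each step, mod 10; 4, 1, 8, 5, 2, 9 → 6.
For the second digit, +2 each step, mod 10: 5, 7, 9, 1, 3, 5 → 7.
So the next code is 67.

67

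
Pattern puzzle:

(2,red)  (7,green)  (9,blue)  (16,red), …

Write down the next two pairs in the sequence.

(25,green), (41,blue)

First component: 2, 7, 9, 16 → 25 → 41 (each term is the sum of the two before it).
Colour: red, green, blue, red → green → blue (repeats red → green → blue).
So the next two pairs are (25,green) and (41,blue).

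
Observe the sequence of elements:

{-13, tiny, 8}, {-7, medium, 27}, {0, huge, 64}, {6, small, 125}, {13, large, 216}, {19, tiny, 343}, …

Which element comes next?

First component — alternating steps +6, +7, +6, +7, …: -13, -7, 0, 6, 13, 19 → 26.
Size — repeats tiny → medium → huge → small → large: tiny, medium, huge, small, large, tiny → medium.
Third component: perfect cubes: 2³, 3³, 4³, …, so 8, 27, 64, 125, 216, 343 → 512.
So the next element is {26, medium, 512}.

{26, medium, 512}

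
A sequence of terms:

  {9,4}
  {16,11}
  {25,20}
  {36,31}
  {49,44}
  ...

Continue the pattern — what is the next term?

For the first coordinate, perfect squares: 3², 4², 5², …: 9, 16, 25, 36, 49 → 64.
Second coordinate: always 5 less than the first coordinate; 4, 11, 20, 31, 44 → 59.
Putting it together: {64,59}.

{64,59}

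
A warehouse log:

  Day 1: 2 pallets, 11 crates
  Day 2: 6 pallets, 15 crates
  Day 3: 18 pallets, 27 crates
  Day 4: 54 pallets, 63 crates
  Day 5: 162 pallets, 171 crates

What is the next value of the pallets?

Pallets goes 2, 6, 18, 54, 162 → 486 (×3 each step).

486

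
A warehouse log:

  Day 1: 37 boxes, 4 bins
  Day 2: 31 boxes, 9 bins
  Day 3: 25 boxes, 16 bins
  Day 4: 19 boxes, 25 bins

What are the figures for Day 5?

Boxes goes 37, 31, 25, 19 → 13 (−6 each step).
For the bins, perfect squares: 2², 3², 4², …: 4, 9, 16, 25 → 36.
Putting it together: 13 boxes, 36 bins.

13 boxes, 36 bins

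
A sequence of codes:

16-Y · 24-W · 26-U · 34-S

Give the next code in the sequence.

36-Q

For the first component, alternating steps +8, +2, +8, +2, …: 16, 24, 26, 34 → 36.
Letter: Y, W, U, S → Q (letters move back 2 places in the alphabet).
Putting it together: 36-Q.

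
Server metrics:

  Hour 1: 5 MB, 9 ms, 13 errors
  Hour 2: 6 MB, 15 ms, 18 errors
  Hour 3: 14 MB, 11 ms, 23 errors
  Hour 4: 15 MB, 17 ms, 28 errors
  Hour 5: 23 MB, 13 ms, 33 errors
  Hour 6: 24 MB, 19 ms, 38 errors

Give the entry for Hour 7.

32 MB, 15 ms, 43 errors

MB — alternating steps +1, +8, +1, +8, …: 5, 6, 14, 15, 23, 24 → 32.
Ms goes 9, 15, 11, 17, 13, 19 → 15 (alternating steps +6, −4, +6, −4, …).
For the errors, +5 each step: 13, 18, 23, 28, 33, 38 → 43.
So the next line is 32 MB, 15 ms, 43 errors.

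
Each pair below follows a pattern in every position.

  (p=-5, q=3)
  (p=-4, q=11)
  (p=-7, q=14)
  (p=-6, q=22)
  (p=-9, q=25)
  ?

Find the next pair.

(p=-8, q=33)

P: -5, -4, -7, -6, -9 → -8 (alternating steps +1, −3, +1, −3, …).
Q — alternating steps +8, +3, +8, +3, …: 3, 11, 14, 22, 25 → 33.
So the next pair is (p=-8, q=33).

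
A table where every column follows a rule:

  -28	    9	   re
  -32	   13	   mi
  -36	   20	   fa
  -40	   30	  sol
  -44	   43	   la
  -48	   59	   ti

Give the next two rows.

For the first component, −4 each step: -28, -32, -36, -40, -44, -48 → -52 → -56.
Second component: differences are 4, 7, 10, … (increasing by 3 each time), so 9, 13, 20, 30, 43, 59 → 78 → 100.
Note: runs through the solfège scale do→ti, so re, mi, fa, sol, la, ti → do → re.
So the next two rows are -52  78  do and -56  100  re.

-52  78  do; -56  100  re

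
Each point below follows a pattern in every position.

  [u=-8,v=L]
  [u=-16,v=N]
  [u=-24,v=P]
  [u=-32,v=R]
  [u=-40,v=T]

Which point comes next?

[u=-48,v=V]

U — −8 each step: -8, -16, -24, -32, -40 → -48.
V: L, N, P, R, T → V (letters move forward 2 places in the alphabet).
So the next point is [u=-48,v=V].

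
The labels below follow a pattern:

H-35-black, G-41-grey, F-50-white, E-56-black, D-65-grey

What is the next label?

C-71-white

Letter: letters move back 1 place in the alphabet; H, G, F, E, D → C.
Second component: alternating steps +6, +9, +6, +9, …, so 35, 41, 50, 56, 65 → 71.
Shade: repeats black → grey → white; black, grey, white, black, grey → white.
So the next label is C-71-white.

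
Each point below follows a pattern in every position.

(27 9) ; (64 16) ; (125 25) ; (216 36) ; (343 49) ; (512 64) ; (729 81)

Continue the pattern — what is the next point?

First part — perfect cubes: 3³, 4³, 5³, …: 27, 64, 125, 216, 343, 512, 729 → 1000.
For the second part, perfect squares: 3², 4², 5², …: 9, 16, 25, 36, 49, 64, 81 → 100.
Putting it together: (1000 100).

(1000 100)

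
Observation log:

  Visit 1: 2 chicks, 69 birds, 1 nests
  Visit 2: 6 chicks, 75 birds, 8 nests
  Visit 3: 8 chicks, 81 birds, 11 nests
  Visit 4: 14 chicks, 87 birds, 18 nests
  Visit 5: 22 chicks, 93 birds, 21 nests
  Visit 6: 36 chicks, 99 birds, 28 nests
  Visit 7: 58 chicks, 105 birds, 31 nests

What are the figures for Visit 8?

94 chicks, 111 birds, 38 nests

Chicks — each term is the sum of the two before it: 2, 6, 8, 14, 22, 36, 58 → 94.
Birds: +6 each step, so 69, 75, 81, 87, 93, 99, 105 → 111.
Nests: 1, 8, 11, 18, 21, 28, 31 → 38 (alternating steps +7, +3, +7, +3, …).
So the next row is 94 chicks, 111 birds, 38 nests.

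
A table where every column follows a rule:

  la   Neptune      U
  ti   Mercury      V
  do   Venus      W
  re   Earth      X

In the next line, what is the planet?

Mars

Planet: Neptune, Mercury, Venus, Earth → Mars (runs through the planets Mercury→Neptune).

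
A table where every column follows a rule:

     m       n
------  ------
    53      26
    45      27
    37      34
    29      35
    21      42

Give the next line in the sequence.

13  43

Column m: −8 each step; 53, 45, 37, 29, 21 → 13.
Column n: 26, 27, 34, 35, 42 → 43 (alternating steps +1, +7, +1, +7, …).
Combining the parts gives 13  43.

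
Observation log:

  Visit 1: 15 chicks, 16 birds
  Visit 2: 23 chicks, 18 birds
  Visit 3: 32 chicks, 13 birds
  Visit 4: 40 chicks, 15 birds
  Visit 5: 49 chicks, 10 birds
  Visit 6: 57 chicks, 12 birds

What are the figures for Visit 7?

Chicks: 15, 23, 32, 40, 49, 57 → 66 (alternating steps +8, +9, +8, +9, …).
Birds: alternating steps +2, −5, +2, −5, …, so 16, 18, 13, 15, 10, 12 → 7.
Putting it together: 66 chicks, 7 birds.

66 chicks, 7 birds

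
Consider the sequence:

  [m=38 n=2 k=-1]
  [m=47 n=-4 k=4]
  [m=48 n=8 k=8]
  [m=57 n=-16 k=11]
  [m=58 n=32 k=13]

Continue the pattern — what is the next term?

M: alternating steps +9, +1, +9, +1, …, so 38, 47, 48, 57, 58 → 67.
N — ×(-2) each step: 2, -4, 8, -16, 32 → -64.
K goes -1, 4, 8, 11, 13 → 14 (differences are 5, 4, 3, … (decreasing by 1 each time)).
So the next term is [m=67 n=-64 k=14].

[m=67 n=-64 k=14]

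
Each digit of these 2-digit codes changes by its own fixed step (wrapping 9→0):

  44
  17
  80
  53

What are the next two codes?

26 then 99

First digit — −3 each step, mod 10: 4, 1, 8, 5 → 2 → 9.
Second digit: +3 each step, mod 10, so 4, 7, 0, 3 → 6 → 9.
Putting the parts together: 26 and then 99.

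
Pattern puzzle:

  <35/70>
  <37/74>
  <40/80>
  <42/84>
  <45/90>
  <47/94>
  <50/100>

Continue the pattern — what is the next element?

<52/104>

First slot — alternating steps +2, +3, +2, +3, …: 35, 37, 40, 42, 45, 47, 50 → 52.
Second slot: always 2 × the first slot, so 70, 74, 80, 84, 90, 94, 100 → 104.
So the next element is <52/104>.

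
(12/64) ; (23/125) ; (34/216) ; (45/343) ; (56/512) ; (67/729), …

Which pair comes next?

(78/1000)

First component — +11 each step: 12, 23, 34, 45, 56, 67 → 78.
Second component: 64, 125, 216, 343, 512, 729 → 1000 (perfect cubes: 4³, 5³, 6³, …).
Putting it together: (78/1000).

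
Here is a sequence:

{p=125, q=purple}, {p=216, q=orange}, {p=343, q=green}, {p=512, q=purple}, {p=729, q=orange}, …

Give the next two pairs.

{p=1000, q=green}, {p=1331, q=purple}

P: perfect cubes: 5³, 6³, 7³, …; 125, 216, 343, 512, 729 → 1000 → 1331.
For the q, repeats purple → orange → green: purple, orange, green, purple, orange → green → purple.
So the next two pairs are {p=1000, q=green} and {p=1331, q=purple}.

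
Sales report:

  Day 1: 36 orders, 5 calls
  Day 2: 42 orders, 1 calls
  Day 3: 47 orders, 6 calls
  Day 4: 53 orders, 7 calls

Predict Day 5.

58 orders, 13 calls

Orders: alternating steps +6, +5, +6, +5, …; 36, 42, 47, 53 → 58.
Calls: each term is the sum of the two before it, so 5, 1, 6, 7 → 13.
Putting it together: 58 orders, 13 calls.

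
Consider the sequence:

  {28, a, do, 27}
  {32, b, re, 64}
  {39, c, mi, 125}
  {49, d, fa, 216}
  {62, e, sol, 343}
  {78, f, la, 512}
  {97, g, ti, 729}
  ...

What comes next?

{119, h, do, 1000}

First entry: 28, 32, 39, 49, 62, 78, 97 → 119 (differences are 4, 7, 10, … (increasing by 3 each time)).
Letter: letters move forward 1 place in the alphabet, so a, b, c, d, e, f, g → h.
Note: do, re, mi, fa, sol, la, ti → do (runs through the solfège scale do→ti).
Fourth entry goes 27, 64, 125, 216, 343, 512, 729 → 1000 (perfect cubes: 3³, 4³, 5³, …).
So the next term is {119, h, do, 1000}.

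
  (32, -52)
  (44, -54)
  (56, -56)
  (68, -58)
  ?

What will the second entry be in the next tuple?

Second entry — −2 each step: -52, -54, -56, -58 → -60.

-60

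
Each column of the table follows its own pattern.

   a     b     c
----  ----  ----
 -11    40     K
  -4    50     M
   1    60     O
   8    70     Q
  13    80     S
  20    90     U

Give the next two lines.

25  100  W; 32  110  Y

Column a: alternating steps +7, +5, +7, +5, …, so -11, -4, 1, 8, 13, 20 → 25 → 32.
For the column b, +10 each step: 40, 50, 60, 70, 80, 90 → 100 → 110.
Column c: letters move forward 2 places in the alphabet; K, M, O, Q, S, U → W → Y.
Putting the parts together: 25  100  W and then 32  110  Y.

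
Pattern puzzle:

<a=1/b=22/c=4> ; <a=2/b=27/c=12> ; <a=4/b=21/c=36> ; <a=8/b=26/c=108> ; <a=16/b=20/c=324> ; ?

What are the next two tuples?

<a=32/b=25/c=972>, <a=64/b=19/c=2916>

A goes 1, 2, 4, 8, 16 → 32 → 64 (×2 each step).
B: alternating steps +5, −6, +5, −6, …, so 22, 27, 21, 26, 20 → 25 → 19.
For the c, ×3 each step: 4, 12, 36, 108, 324 → 972 → 2916.
Putting the parts together: <a=32/b=25/c=972> and then <a=64/b=19/c=2916>.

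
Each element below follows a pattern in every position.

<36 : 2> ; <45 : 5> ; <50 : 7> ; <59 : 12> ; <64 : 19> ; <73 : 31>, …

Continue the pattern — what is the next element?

<78 : 50>

First component: alternating steps +9, +5, +9, +5, …; 36, 45, 50, 59, 64, 73 → 78.
Second component goes 2, 5, 7, 12, 19, 31 → 50 (each term is the sum of the two before it).
Putting it together: <78 : 50>.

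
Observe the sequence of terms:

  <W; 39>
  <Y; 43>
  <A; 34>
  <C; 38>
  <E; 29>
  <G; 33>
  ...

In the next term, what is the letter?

I

Letter: W, Y, A, C, E, G → I (letters move forward 2 places in the alphabet, wrapping Z→A).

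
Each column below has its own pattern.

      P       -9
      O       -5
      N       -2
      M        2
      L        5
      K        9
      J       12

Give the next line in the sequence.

Letter: letters move back 1 place in the alphabet, so P, O, N, M, L, K, J → I.
Second component: alternating steps +4, +3, +4, +3, …; -9, -5, -2, 2, 5, 9, 12 → 16.
Combining the parts gives I  16.

I  16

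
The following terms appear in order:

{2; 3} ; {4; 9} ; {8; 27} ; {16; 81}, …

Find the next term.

First slot goes 2, 4, 8, 16 → 32 (×2 each step).
Second slot — ×3 each step: 3, 9, 27, 81 → 243.
So the next term is {32; 243}.

{32; 243}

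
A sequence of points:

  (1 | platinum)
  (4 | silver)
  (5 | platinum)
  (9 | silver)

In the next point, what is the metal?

platinum

Metal — alternates platinum ↔ silver: platinum, silver, platinum, silver → platinum.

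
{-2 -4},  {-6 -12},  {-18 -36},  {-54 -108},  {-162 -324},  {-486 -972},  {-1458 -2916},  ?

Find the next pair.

First entry: ×3 each step, so -2, -6, -18, -54, -162, -486, -1458 → -4374.
Second entry goes -4, -12, -36, -108, -324, -972, -2916 → -8748 (always 2 × the first entry).
Putting it together: {-4374 -8748}.

{-4374 -8748}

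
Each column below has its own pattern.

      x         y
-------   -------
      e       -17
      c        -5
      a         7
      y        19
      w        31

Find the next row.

For the column x, letters move back 2 places in the alphabet, wrapping A→Z: e, c, a, y, w → u.
Column y: +12 each step; -17, -5, 7, 19, 31 → 43.
Combining the parts gives u  43.

u  43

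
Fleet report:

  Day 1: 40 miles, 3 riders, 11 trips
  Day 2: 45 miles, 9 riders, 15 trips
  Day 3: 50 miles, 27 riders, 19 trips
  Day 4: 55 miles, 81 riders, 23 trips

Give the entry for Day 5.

60 miles, 243 riders, 27 trips

Miles: +5 each step, so 40, 45, 50, 55 → 60.
Riders — ×3 each step: 3, 9, 27, 81 → 243.
Trips — +4 each step: 11, 15, 19, 23 → 27.
Combining the parts gives 60 miles, 243 riders, 27 trips.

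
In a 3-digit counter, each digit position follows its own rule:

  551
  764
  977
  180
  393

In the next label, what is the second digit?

0

Second digit — +1 each step, mod 10: 5, 6, 7, 8, 9 → 0.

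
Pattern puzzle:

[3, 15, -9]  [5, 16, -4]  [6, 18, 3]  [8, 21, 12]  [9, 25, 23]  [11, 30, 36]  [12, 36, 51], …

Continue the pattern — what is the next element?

[14, 43, 68]

First slot: alternating steps +2, +1, +2, +1, …; 3, 5, 6, 8, 9, 11, 12 → 14.
Second slot — differences are 1, 2, 3, … (increasing by 1 each time): 15, 16, 18, 21, 25, 30, 36 → 43.
Third slot: differences are 5, 7, 9, … (increasing by 2 each time); -9, -4, 3, 12, 23, 36, 51 → 68.
So the next element is [14, 43, 68].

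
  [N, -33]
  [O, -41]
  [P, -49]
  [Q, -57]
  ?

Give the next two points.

[R, -65], [S, -73]

For the letter, letters move forward 1 place in the alphabet: N, O, P, Q → R → S.
Second value: −8 each step; -33, -41, -49, -57 → -65 → -73.
So the next two points are [R, -65] and [S, -73].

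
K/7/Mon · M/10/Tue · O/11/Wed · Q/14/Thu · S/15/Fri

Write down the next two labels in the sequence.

Letter: letters move forward 2 places in the alphabet; K, M, O, Q, S → U → W.
Second component: 7, 10, 11, 14, 15 → 18 → 19 (alternating steps +3, +1, +3, +1, …).
Day: runs through the weekdays Mon→Sun; Mon, Tue, Wed, Thu, Fri → Sat → Sun.
So the next two labels are U/18/Sat and W/19/Sun.

U/18/Sat, W/19/Sun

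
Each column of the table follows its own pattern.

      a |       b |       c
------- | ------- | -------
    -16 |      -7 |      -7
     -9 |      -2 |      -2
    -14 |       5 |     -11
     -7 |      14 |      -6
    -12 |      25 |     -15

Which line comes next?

-5  38  -10

Column a — alternating steps +7, −5, +7, −5, …: -16, -9, -14, -7, -12 → -5.
Column b goes -7, -2, 5, 14, 25 → 38 (differences are 5, 7, 9, … (increasing by 2 each time)).
For the column c, alternating steps +5, −9, +5, −9, …: -7, -2, -11, -6, -15 → -10.
Combining the parts gives -5  38  -10.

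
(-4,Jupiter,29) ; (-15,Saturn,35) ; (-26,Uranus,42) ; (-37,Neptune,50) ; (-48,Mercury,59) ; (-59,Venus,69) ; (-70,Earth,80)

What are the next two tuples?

First slot — −11 each step: -4, -15, -26, -37, -48, -59, -70 → -81 → -92.
Planet: Jupiter, Saturn, Uranus, Neptune, Mercury, Venus, Earth → Mars → Jupiter (runs through the planets Mercury→Neptune).
Third slot: 29, 35, 42, 50, 59, 69, 80 → 92 → 105 (differences are 6, 7, 8, … (increasing by 1 each time)).
So the next two tuples are (-81,Mars,92) and (-92,Jupiter,105).

(-81,Mars,92), (-92,Jupiter,105)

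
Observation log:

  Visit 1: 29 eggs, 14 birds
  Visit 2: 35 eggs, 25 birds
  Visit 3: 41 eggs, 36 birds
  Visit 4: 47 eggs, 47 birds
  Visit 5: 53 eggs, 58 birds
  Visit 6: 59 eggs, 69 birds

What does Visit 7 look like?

65 eggs, 80 birds

Eggs — +6 each step: 29, 35, 41, 47, 53, 59 → 65.
Birds — +11 each step: 14, 25, 36, 47, 58, 69 → 80.
Combining the parts gives 65 eggs, 80 birds.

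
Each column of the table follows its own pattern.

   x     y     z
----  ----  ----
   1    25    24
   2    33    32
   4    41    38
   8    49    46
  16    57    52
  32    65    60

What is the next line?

64  73  66

Column x: 1, 2, 4, 8, 16, 32 → 64 (×2 each step).
Column y: +8 each step; 25, 33, 41, 49, 57, 65 → 73.
Column z: alternating steps +8, +6, +8, +6, …, so 24, 32, 38, 46, 52, 60 → 66.
Combining the parts gives 64  73  66.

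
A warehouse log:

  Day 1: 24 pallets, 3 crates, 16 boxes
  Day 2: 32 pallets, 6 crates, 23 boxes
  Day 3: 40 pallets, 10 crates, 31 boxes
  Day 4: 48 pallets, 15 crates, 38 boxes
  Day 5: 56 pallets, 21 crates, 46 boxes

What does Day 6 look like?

Pallets: +8 each step, so 24, 32, 40, 48, 56 → 64.
Crates: differences are 3, 4, 5, … (increasing by 1 each time); 3, 6, 10, 15, 21 → 28.
Boxes goes 16, 23, 31, 38, 46 → 53 (alternating steps +7, +8, +7, +8, …).
Putting it together: 64 pallets, 28 crates, 53 boxes.

64 pallets, 28 crates, 53 boxes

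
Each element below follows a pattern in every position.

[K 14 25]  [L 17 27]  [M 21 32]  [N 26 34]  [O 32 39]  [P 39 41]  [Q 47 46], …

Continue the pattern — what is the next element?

[R 56 48]

Letter: letters move forward 1 place in the alphabet, so K, L, M, N, O, P, Q → R.
Second coordinate — differences are 3, 4, 5, … (increasing by 1 each time): 14, 17, 21, 26, 32, 39, 47 → 56.
Third coordinate goes 25, 27, 32, 34, 39, 41, 46 → 48 (alternating steps +2, +5, +2, +5, …).
Putting it together: [R 56 48].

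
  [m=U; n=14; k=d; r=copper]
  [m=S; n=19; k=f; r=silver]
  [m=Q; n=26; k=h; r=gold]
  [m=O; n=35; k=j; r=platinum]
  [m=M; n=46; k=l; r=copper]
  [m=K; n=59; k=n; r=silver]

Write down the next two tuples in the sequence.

[m=I; n=74; k=p; r=gold], [m=G; n=91; k=r; r=platinum]

M goes U, S, Q, O, M, K → I → G (letters move back 2 places in the alphabet).
For the n, differences are 5, 7, 9, … (increasing by 2 each time): 14, 19, 26, 35, 46, 59 → 74 → 91.
K: letters move forward 2 places in the alphabet, so d, f, h, j, l, n → p → r.
R: copper, silver, gold, platinum, copper, silver → gold → platinum (repeats copper → silver → gold → platinum).
So the next two tuples are [m=I; n=74; k=p; r=gold] and [m=G; n=91; k=r; r=platinum].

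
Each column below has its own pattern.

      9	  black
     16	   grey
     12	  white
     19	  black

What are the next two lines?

15  grey; 22  white

First component: alternating steps +7, −4, +7, −4, …, so 9, 16, 12, 19 → 15 → 22.
Shade — repeats black → grey → white: black, grey, white, black → grey → white.
Putting the parts together: 15  grey and then 22  white.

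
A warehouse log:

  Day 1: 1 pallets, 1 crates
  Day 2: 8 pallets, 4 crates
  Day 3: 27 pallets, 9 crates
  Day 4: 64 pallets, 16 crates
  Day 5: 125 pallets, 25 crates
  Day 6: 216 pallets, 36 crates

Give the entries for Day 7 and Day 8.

343 pallets, 49 crates; 512 pallets, 64 crates

Pallets — perfect cubes: 1³, 2³, 3³, …: 1, 8, 27, 64, 125, 216 → 343 → 512.
Crates: 1, 4, 9, 16, 25, 36 → 49 → 64 (perfect squares: 1², 2², 3², …).
Putting the parts together: 343 pallets, 49 crates and then 512 pallets, 64 crates.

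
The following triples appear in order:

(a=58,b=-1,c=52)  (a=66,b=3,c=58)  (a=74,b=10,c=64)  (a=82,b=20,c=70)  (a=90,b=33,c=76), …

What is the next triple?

A: +8 each step, so 58, 66, 74, 82, 90 → 98.
For the b, differences are 4, 7, 10, … (increasing by 3 each time): -1, 3, 10, 20, 33 → 49.
For the c, +6 each step: 52, 58, 64, 70, 76 → 82.
So the next triple is (a=98,b=49,c=82).

(a=98,b=49,c=82)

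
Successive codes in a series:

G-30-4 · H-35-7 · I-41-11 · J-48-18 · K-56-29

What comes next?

Letter: letters move forward 1 place in the alphabet, so G, H, I, J, K → L.
Second component: differences are 5, 6, 7, … (increasing by 1 each time); 30, 35, 41, 48, 56 → 65.
Third component: 4, 7, 11, 18, 29 → 47 (each term is the sum of the two before it).
Putting it together: L-65-47.

L-65-47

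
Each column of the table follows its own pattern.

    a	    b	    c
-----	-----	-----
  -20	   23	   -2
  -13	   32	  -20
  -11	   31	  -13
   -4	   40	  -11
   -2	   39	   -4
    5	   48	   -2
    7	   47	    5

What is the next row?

14  56  7

Column a goes -20, -13, -11, -4, -2, 5, 7 → 14 (alternating steps +7, +2, +7, +2, …).
Column b: 23, 32, 31, 40, 39, 48, 47 → 56 (alternating steps +9, −1, +9, −1, …).
Column c: always the previous value of the column a, so -2, -20, -13, -11, -4, -2, 5 → 7.
Combining the parts gives 14  56  7.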